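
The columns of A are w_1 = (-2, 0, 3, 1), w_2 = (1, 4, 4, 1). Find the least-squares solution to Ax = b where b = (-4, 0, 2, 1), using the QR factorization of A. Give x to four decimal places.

x = (1.2817, -0.2676)

w_1 = (-2, 0, 3, 1); ‖w_1‖ = 3.7417, so e_1 = (-0.5345, 0.0000, 0.8018, 0.2673).
e_1·w_2 = (-0.5345)·1 + 0.0000·4 + 0.8018·4 + 0.2673·1 = 2.9399.
u_2 = w_2 − 2.9399·e_1 = (2.5714, 4.0000, 1.6429, 0.2143).
‖u_2‖ = 5.0356, so e_2 = (0.5107, 0.7943, 0.3262, 0.0426).
Qᵀb = (4.0089, -1.3476).
Back-substitute: x_2 = -1.3476/5.0356 = -0.2676.
x_1 = (4.0089 − 2.9399·(-0.2676))/3.7417 = 1.2817.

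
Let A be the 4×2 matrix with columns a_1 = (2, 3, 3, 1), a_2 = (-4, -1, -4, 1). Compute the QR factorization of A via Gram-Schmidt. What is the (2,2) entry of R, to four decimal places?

e_1 = a_1/‖a_1‖ = (2, 3, 3, 1)/4.7958 = (0.4170, 0.6255, 0.6255, 0.2085).
r_{12} = e_1·a_2 = -4.5873.
u_2 = a_2 + 4.5873·e_1 = (-2.0870, 1.8696, -1.1304, 1.9565).
r_{22} = ‖u_2‖ = 3.5995.

r_{22} = 3.5995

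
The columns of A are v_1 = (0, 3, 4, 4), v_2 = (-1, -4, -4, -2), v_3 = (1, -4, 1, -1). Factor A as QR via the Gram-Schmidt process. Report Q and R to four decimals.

Q = [[0.0000, -0.4307, 0.3845], [0.4685, -0.5883, -0.6591], [0.6247, -0.2101, 0.6316], [0.6247, 0.6513, -0.1373]], R = [[6.4031, -5.6223, -1.8741], [0.0000, 2.3217, 1.0610], [0.0000, 0.0000, 3.7897]]

v_1 = (0, 3, 4, 4); ‖v_1‖ = 6.4031, so e_1 = (0.0000, 0.4685, 0.6247, 0.6247).
e_1·v_2 = 0.0000·(-1) + 0.4685·(-4) + 0.6247·(-4) + 0.6247·(-2) = -5.6223.
u_2 = v_2 + 5.6223·e_1 = (-1.0000, -1.3659, -0.4878, 1.5122).
‖u_2‖ = 2.3217, so e_2 = (-0.4307, -0.5883, -0.2101, 0.6513).
e_1·v_3 = 0.0000·1 + 0.4685·(-4) + 0.6247·1 + 0.6247·(-1) = -1.8741; e_2·v_3 = (-0.4307)·1 + (-0.5883)·(-4) + (-0.2101)·1 + 0.6513·(-1) = 1.0610.
u_3 = v_3 + 1.8741·e_1 − 1.0610·e_2 = (1.4570, -2.4977, 2.3937, -0.5204).
‖u_3‖ = 3.7897, so e_3 = (0.3845, -0.6591, 0.6316, -0.1373).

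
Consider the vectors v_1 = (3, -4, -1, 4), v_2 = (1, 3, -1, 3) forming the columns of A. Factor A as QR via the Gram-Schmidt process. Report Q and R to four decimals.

v_1 = (3, -4, -1, 4); ‖v_1‖ = 6.4807, so e_1 = (0.4629, -0.6172, -0.1543, 0.6172).
e_1·v_2 = 0.4629·1 + (-0.6172)·3 + (-0.1543)·(-1) + 0.6172·3 = 0.6172.
u_2 = v_2 − 0.6172·e_1 = (0.7143, 3.3810, -0.9048, 2.6190).
‖u_2‖ = 4.4293, so e_2 = (0.1613, 0.7633, -0.2043, 0.5913).

Q = [[0.4629, 0.1613], [-0.6172, 0.7633], [-0.1543, -0.2043], [0.6172, 0.5913]], R = [[6.4807, 0.6172], [0.0000, 4.4293]]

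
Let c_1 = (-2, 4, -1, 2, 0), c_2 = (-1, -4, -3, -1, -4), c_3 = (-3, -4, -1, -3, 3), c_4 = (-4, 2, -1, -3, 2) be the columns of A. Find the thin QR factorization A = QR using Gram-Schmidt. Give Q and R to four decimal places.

c_1 = (-2, 4, -1, 2, 0); ‖c_1‖ = 5.0000, so q_1 = (-0.4000, 0.8000, -0.2000, 0.4000, 0.0000).
q_1·c_2 = (-0.4000)·(-1) + 0.8000·(-4) + (-0.2000)·(-3) + 0.4000·(-1) + 0.0000·(-4) = -2.6000.
u_2 = c_2 + 2.6000·q_1 = (-2.0400, -1.9200, -3.5200, 0.0400, -4.0000).
‖u_2‖ = 6.0200, so q_2 = (-0.3389, -0.3189, -0.5847, 0.0066, -0.6645).
q_1·c_3 = (-0.4000)·(-3) + 0.8000·(-4) + (-0.2000)·(-1) + 0.4000·(-3) + 0.0000·3 = -3.0000; q_2·c_3 = (-0.3389)·(-3) + (-0.3189)·(-4) + (-0.5847)·(-1) + 0.0066·(-3) + (-0.6645)·3 = 0.8638.
u_3 = c_3 + 3.0000·q_1 − 0.8638·q_2 = (-3.9073, -1.3245, -1.0949, -1.8057, 3.5740).
‖u_3‖ = 5.8527, so q_3 = (-0.6676, -0.2263, -0.1871, -0.3085, 0.6107).
q_1·c_4 = (-0.4000)·(-4) + 0.8000·2 + (-0.2000)·(-1) + 0.4000·(-3) + 0.0000·2 = 2.2000; q_2·c_4 = (-0.3389)·(-4) + (-0.3189)·2 + (-0.5847)·(-1) + 0.0066·(-3) + (-0.6645)·2 = -0.0465; q_3·c_4 = (-0.6676)·(-4) + (-0.2263)·2 + (-0.1871)·(-1) + (-0.3085)·(-3) + 0.6107·2 = 4.5518.
u_4 = c_4 − 2.2000·q_1 + 0.0465·q_2 − 4.5518·q_3 = (-0.0970, 1.2553, 0.2644, -2.4753, -0.8105).
‖u_4‖ = 2.9050, so q_4 = (-0.0334, 0.4321, 0.0910, -0.8521, -0.2790).

Q = [[-0.4000, -0.3389, -0.6676, -0.0334], [0.8000, -0.3189, -0.2263, 0.4321], [-0.2000, -0.5847, -0.1871, 0.0910], [0.4000, 0.0066, -0.3085, -0.8521], [0.0000, -0.6645, 0.6107, -0.2790]], R = [[5.0000, -2.6000, -3.0000, 2.2000], [0.0000, 6.0200, 0.8638, -0.0465], [0.0000, 0.0000, 5.8527, 4.5518], [0.0000, 0.0000, 0.0000, 2.9050]]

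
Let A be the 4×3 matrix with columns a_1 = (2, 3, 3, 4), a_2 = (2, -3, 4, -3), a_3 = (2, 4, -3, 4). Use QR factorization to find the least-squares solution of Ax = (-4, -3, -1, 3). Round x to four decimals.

x = (0.3454, -1.2777, -1.1962)

a_1 = (2, 3, 3, 4); ‖a_1‖ = 6.1644, so q_1 = (0.3244, 0.4867, 0.4867, 0.6489).
q_1·a_2 = 0.3244·2 + 0.4867·(-3) + 0.4867·4 + 0.6489·(-3) = -0.8111.
u_2 = a_2 + 0.8111·q_1 = (2.2632, -2.6053, 4.3947, -2.4737).
‖u_2‖ = 6.1108, so q_2 = (0.3704, -0.4263, 0.7192, -0.4048).
q_1·a_3 = 0.3244·2 + 0.4867·4 + 0.4867·(-3) + 0.6489·4 = 3.7311; q_2·a_3 = 0.3704·2 + (-0.4263)·4 + 0.7192·(-3) + (-0.4048)·4 = -4.7414.
u_3 = a_3 − 3.7311·q_1 + 4.7414·q_2 = (2.5455, 0.1628, -1.4059, -0.3404).
‖u_3‖ = 2.9323, so q_3 = (0.8681, 0.0555, -0.4795, -0.1161).
Qᵀb = (-1.2978, -2.1360, -3.5076).
Back-substitute: x_3 = -3.5076/2.9323 = -1.1962.
x_2 = (-2.1360 + 4.7414·(-1.1962))/6.1108 = -1.2777.
x_1 = (-1.2978 + 0.8111·(-1.2777) − 3.7311·(-1.1962))/6.1644 = 0.3454.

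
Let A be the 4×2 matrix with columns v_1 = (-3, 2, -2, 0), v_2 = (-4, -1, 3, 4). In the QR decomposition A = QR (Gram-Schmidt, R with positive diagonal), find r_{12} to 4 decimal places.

v_1 = (-3, 2, -2, 0); ‖v_1‖ = 4.1231, so q_1 = (-0.7276, 0.4851, -0.4851, 0.0000).
r_{12} = q_1·v_2 = 0.9701.

r_{12} = 0.9701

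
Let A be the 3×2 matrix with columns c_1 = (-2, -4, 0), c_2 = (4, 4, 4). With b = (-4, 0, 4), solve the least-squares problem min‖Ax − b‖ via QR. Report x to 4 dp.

x = (1.0000, 0.5000)

c_1 = (-2, -4, 0); ‖c_1‖ = 4.4721, so e_1 = (-0.4472, -0.8944, 0.0000).
e_1·c_2 = (-0.4472)·4 + (-0.8944)·4 + 0.0000·4 = -5.3666.
u_2 = c_2 + 5.3666·e_1 = (1.6000, -0.8000, 4.0000).
‖u_2‖ = 4.3818, so e_2 = (0.3651, -0.1826, 0.9129).
Qᵀb = (1.7889, 2.1909).
Back-substitute: x_2 = 2.1909/4.3818 = 0.5000.
x_1 = (1.7889 + 5.3666·0.5000)/4.4721 = 1.0000.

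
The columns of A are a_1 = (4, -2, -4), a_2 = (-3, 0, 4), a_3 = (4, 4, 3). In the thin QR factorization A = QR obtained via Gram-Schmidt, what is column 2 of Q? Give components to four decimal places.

q_1 = a_1/‖a_1‖ = (4, -2, -4)/6.0000 = (0.6667, -0.3333, -0.6667).
r_{12} = q_1·a_2 = -4.6667.
u_2 = a_2 + 4.6667·q_1 = (0.1111, -1.5556, 0.8889).
‖u_2‖ = 1.7951, so q_2 = (0.0619, -0.8666, 0.4952).

q_2 = (0.0619, -0.8666, 0.4952)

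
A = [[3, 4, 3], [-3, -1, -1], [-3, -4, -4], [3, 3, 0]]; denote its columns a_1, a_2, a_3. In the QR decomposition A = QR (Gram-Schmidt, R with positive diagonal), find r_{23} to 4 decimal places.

r_{23} = 2.0412

q_1 = a_1/‖a_1‖ = (3, -3, -3, 3)/6.0000 = (0.5000, -0.5000, -0.5000, 0.5000).
r_{12} = q_1·a_2 = 6.0000.
u_2 = a_2 − 6.0000·q_1 = (1.0000, 2.0000, -1.0000, 0.0000).
‖u_2‖ = 2.4495, so q_2 = (0.4082, 0.8165, -0.4082, 0.0000).
r_{23} = q_2·a_3 = 2.0412.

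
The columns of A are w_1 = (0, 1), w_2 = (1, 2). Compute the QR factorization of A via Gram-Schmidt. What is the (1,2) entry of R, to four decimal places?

q_1 = w_1/‖w_1‖ = (0, 1)/1.0000 = (0.0000, 1.0000).
r_{12} = q_1·w_2 = 2.0000.

r_{12} = 2.0000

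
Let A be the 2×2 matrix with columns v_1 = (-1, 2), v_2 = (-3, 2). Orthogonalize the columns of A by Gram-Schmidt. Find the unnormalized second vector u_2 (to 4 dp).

v_1 = (-1, 2); ‖v_1‖ = 2.2361, so e_1 = (-0.4472, 0.8944).
e_1·v_2 = (-0.4472)·(-3) + 0.8944·2 = 3.1305.
u_2 = v_2 − 3.1305·e_1 = (-1.6000, -0.8000).

u_2 = (-1.6000, -0.8000)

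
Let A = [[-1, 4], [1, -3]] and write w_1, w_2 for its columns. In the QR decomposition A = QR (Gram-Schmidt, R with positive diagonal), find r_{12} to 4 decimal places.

r_{12} = -4.9497

e_1 = w_1/‖w_1‖ = (-1, 1)/1.4142 = (-0.7071, 0.7071).
r_{12} = e_1·w_2 = -4.9497.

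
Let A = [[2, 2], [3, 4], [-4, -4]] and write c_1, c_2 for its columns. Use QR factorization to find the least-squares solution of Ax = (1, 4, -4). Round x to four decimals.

x = (-0.4000, 1.3000)

c_1 = (2, 3, -4); ‖c_1‖ = 5.3852, so e_1 = (0.3714, 0.5571, -0.7428).
e_1·c_2 = 0.3714·2 + 0.5571·4 + (-0.7428)·(-4) = 5.9423.
u_2 = c_2 − 5.9423·e_1 = (-0.2069, 0.6897, 0.4138).
‖u_2‖ = 0.8305, so e_2 = (-0.2491, 0.8305, 0.4983).
Qᵀb = (5.5709, 1.0796).
Back-substitute: x_2 = 1.0796/0.8305 = 1.3000.
x_1 = (5.5709 − 5.9423·1.3000)/5.3852 = -0.4000.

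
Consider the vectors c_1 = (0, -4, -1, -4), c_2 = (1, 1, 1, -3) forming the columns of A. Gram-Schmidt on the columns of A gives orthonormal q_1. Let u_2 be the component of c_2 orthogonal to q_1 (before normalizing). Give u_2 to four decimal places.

c_1 = (0, -4, -1, -4); ‖c_1‖ = 5.7446, so q_1 = (0.0000, -0.6963, -0.1741, -0.6963).
q_1·c_2 = 0.0000·1 + (-0.6963)·1 + (-0.1741)·1 + (-0.6963)·(-3) = 1.2185.
u_2 = c_2 − 1.2185·q_1 = (1.0000, 1.8485, 1.2121, -2.1515).

u_2 = (1.0000, 1.8485, 1.2121, -2.1515)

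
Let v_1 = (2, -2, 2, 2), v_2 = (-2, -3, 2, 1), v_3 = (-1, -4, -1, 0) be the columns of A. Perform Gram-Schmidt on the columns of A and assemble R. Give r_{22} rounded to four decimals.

r_{22} = 3.7417

e_1 = v_1/‖v_1‖ = (2, -2, 2, 2)/4.0000 = (0.5000, -0.5000, 0.5000, 0.5000).
r_{12} = e_1·v_2 = 2.0000.
u_2 = v_2 − 2.0000·e_1 = (-3.0000, -2.0000, 1.0000, 0.0000).
r_{22} = ‖u_2‖ = 3.7417.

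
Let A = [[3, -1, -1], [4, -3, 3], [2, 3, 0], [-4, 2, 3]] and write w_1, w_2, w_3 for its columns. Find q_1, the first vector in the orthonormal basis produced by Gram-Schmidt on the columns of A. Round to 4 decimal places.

q_1 = w_1/‖w_1‖ = (3, 4, 2, -4)/6.7082 = (0.4472, 0.5963, 0.2981, -0.5963).

q_1 = (0.4472, 0.5963, 0.2981, -0.5963)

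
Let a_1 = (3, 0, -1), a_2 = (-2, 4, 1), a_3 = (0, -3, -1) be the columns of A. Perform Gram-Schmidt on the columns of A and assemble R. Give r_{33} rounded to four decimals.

e_1 = a_1/‖a_1‖ = (3, 0, -1)/3.1623 = (0.9487, 0.0000, -0.3162).
r_{12} = e_1·a_2 = -2.2136.
u_2 = a_2 + 2.2136·e_1 = (0.1000, 4.0000, 0.3000).
‖u_2‖ = 4.0125, so e_2 = (0.0249, 0.9969, 0.0748).
r_{13} = e_1·a_3 = 0.3162; r_{23} = e_2·a_3 = -3.0654.
u_3 = a_3 − 0.3162·e_1 + 3.0654·e_2 = (-0.2236, 0.0559, -0.6708).
r_{33} = ‖u_3‖ = 0.7093.

r_{33} = 0.7093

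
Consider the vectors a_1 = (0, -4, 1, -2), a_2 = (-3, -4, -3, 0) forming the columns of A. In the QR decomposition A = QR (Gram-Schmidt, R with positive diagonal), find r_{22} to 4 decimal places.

r_{22} = 5.0943

q_1 = a_1/‖a_1‖ = (0, -4, 1, -2)/4.5826 = (0.0000, -0.8729, 0.2182, -0.4364).
r_{12} = q_1·a_2 = 2.8368.
u_2 = a_2 − 2.8368·q_1 = (-3.0000, -1.5238, -3.6190, 1.2381).
r_{22} = ‖u_2‖ = 5.0943.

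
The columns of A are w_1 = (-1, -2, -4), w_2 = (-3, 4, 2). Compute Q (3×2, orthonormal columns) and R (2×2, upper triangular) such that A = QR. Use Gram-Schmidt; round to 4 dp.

Q = [[-0.2182, -0.7906], [-0.4364, 0.6034], [-0.8729, -0.1040]], R = [[4.5826, -2.8368], [0.0000, 4.5774]]

w_1 = (-1, -2, -4); ‖w_1‖ = 4.5826, so e_1 = (-0.2182, -0.4364, -0.8729).
e_1·w_2 = (-0.2182)·(-3) + (-0.4364)·4 + (-0.8729)·2 = -2.8368.
u_2 = w_2 + 2.8368·e_1 = (-3.6190, 2.7619, -0.4762).
‖u_2‖ = 4.5774, so e_2 = (-0.7906, 0.6034, -0.1040).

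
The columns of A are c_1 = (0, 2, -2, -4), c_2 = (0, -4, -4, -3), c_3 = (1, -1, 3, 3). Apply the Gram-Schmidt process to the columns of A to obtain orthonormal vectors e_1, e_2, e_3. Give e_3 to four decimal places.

e_3 = (0.7192, -0.2397, 0.5274, -0.3836)

e_1 = c_1/‖c_1‖ = (0, 2, -2, -4)/4.8990 = (0.0000, 0.4082, -0.4082, -0.8165).
r_{12} = e_1·c_2 = 2.4495.
u_2 = c_2 − 2.4495·e_1 = (0.0000, -5.0000, -3.0000, -1.0000).
‖u_2‖ = 5.9161, so e_2 = (0.0000, -0.8452, -0.5071, -0.1690).
r_{13} = e_1·c_3 = -4.0825; r_{23} = e_2·c_3 = -1.1832.
u_3 = c_3 + 4.0825·e_1 + 1.1832·e_2 = (1.0000, -0.3333, 0.7333, -0.5333).
‖u_3‖ = 1.3904, so e_3 = (0.7192, -0.2397, 0.5274, -0.3836).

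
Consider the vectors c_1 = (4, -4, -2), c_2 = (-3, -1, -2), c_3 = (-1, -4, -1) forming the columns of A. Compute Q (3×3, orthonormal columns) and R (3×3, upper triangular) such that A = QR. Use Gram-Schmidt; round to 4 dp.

Q = [[0.6667, -0.6941, -0.2716], [-0.6667, -0.3923, -0.6338], [-0.3333, -0.6036, 0.7243]], R = [[6.0000, -0.6667, 2.3333], [0.0000, 3.6818, 2.8670], [0.0000, 0.0000, 2.0823]]

c_1 = (4, -4, -2); ‖c_1‖ = 6.0000, so e_1 = (0.6667, -0.6667, -0.3333).
e_1·c_2 = 0.6667·(-3) + (-0.6667)·(-1) + (-0.3333)·(-2) = -0.6667.
u_2 = c_2 + 0.6667·e_1 = (-2.5556, -1.4444, -2.2222).
‖u_2‖ = 3.6818, so e_2 = (-0.6941, -0.3923, -0.6036).
e_1·c_3 = 0.6667·(-1) + (-0.6667)·(-4) + (-0.3333)·(-1) = 2.3333; e_2·c_3 = (-0.6941)·(-1) + (-0.3923)·(-4) + (-0.6036)·(-1) = 2.8670.
u_3 = c_3 − 2.3333·e_1 − 2.8670·e_2 = (-0.5656, -1.3197, 1.5082).
‖u_3‖ = 2.0823, so e_3 = (-0.2716, -0.6338, 0.7243).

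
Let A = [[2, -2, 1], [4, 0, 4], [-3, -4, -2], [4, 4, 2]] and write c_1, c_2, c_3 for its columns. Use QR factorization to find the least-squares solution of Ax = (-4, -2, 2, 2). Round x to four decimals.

q_1 = c_1/‖c_1‖ = (2, 4, -3, 4)/6.7082 = (0.2981, 0.5963, -0.4472, 0.5963).
r_{12} = q_1·c_2 = 3.5777.
u_2 = c_2 − 3.5777·q_1 = (-3.0667, -2.1333, -2.4000, 1.8667).
‖u_2‖ = 4.8166, so q_2 = (-0.6367, -0.4429, -0.4983, 0.3875).
r_{13} = q_1·c_3 = 4.7703; r_{23} = q_2·c_3 = -0.6367.
u_3 = c_3 − 4.7703·q_1 + 0.6367·q_2 = (-0.8276, 0.8736, -0.1839, -0.5977).
‖u_3‖ = 1.3561, so q_3 = (-0.6103, 0.6442, -0.1356, -0.4407).
Qᵀb = (-2.0870, 3.2111, 0.0000).
Back-substitute: x_3 = 0.0000/1.3561 = 0.0000.
x_2 = (3.2111 + 0.6367·0.0000)/4.8166 = 0.6667.
x_1 = (-2.0870 − 3.5777·0.6667 − 4.7703·0.0000)/6.7082 = -0.6667.

x = (-0.6667, 0.6667, 0.0000)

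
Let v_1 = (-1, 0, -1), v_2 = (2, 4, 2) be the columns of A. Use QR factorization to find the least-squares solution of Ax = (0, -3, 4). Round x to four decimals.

x = (-3.5000, -0.7500)

v_1 = (-1, 0, -1); ‖v_1‖ = 1.4142, so q_1 = (-0.7071, 0.0000, -0.7071).
q_1·v_2 = (-0.7071)·2 + 0.0000·4 + (-0.7071)·2 = -2.8284.
u_2 = v_2 + 2.8284·q_1 = (0.0000, 4.0000, 0.0000).
‖u_2‖ = 4.0000, so q_2 = (0.0000, 1.0000, 0.0000).
Qᵀb = (-2.8284, -3.0000).
Back-substitute: x_2 = -3.0000/4.0000 = -0.7500.
x_1 = (-2.8284 + 2.8284·(-0.7500))/1.4142 = -3.5000.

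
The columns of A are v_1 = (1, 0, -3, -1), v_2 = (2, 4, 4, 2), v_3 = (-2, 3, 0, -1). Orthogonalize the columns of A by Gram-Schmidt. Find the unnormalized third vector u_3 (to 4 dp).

u_3 = (-2.4730, 2.2703, -0.4054, -1.2568)

v_1 = (1, 0, -3, -1); ‖v_1‖ = 3.3166, so e_1 = (0.3015, 0.0000, -0.9045, -0.3015).
e_1·v_2 = 0.3015·2 + 0.0000·4 + (-0.9045)·4 + (-0.3015)·2 = -3.6181.
u_2 = v_2 + 3.6181·e_1 = (3.0909, 4.0000, 0.7273, 0.9091).
‖u_2‖ = 5.1874, so e_2 = (0.5958, 0.7711, 0.1402, 0.1752).
e_1·v_3 = 0.3015·(-2) + 0.0000·3 + (-0.9045)·0 + (-0.3015)·(-1) = -0.3015; e_2·v_3 = 0.5958·(-2) + 0.7711·3 + 0.1402·0 + 0.1752·(-1) = 0.9463.
u_3 = v_3 + 0.3015·e_1 − 0.9463·e_2 = (-2.4730, 2.2703, -0.4054, -1.2568).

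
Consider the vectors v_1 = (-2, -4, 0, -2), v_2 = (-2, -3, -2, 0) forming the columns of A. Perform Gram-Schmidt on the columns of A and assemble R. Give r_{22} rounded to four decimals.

e_1 = v_1/‖v_1‖ = (-2, -4, 0, -2)/4.8990 = (-0.4082, -0.8165, 0.0000, -0.4082).
r_{12} = e_1·v_2 = 3.2660.
u_2 = v_2 − 3.2660·e_1 = (-0.6667, -0.3333, -2.0000, 1.3333).
r_{22} = ‖u_2‖ = 2.5166.

r_{22} = 2.5166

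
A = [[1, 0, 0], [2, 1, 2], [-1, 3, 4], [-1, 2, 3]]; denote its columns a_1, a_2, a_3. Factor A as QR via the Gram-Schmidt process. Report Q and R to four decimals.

e_1 = a_1/‖a_1‖ = (1, 2, -1, -1)/2.6458 = (0.3780, 0.7559, -0.3780, -0.3780).
r_{12} = e_1·a_2 = -1.1339.
u_2 = a_2 + 1.1339·e_1 = (0.4286, 1.8571, 2.5714, 1.5714).
‖u_2‖ = 3.5657, so e_2 = (0.1202, 0.5208, 0.7212, 0.4407).
r_{13} = e_1·a_3 = -1.1339; r_{23} = e_2·a_3 = 5.2484.
u_3 = a_3 + 1.1339·e_1 − 5.2484·e_2 = (-0.2022, 0.1236, -0.2135, 0.2584).
‖u_3‖ = 0.4105, so e_3 = (-0.4926, 0.3011, -0.5200, 0.6295).

Q = [[0.3780, 0.1202, -0.4926], [0.7559, 0.5208, 0.3011], [-0.3780, 0.7212, -0.5200], [-0.3780, 0.4407, 0.6295]], R = [[2.6458, -1.1339, -1.1339], [0.0000, 3.5657, 5.2484], [0.0000, 0.0000, 0.4105]]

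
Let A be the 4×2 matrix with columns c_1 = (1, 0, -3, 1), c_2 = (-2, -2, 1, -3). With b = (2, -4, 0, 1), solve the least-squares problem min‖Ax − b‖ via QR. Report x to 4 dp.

x = (0.4627, 0.2612)

c_1 = (1, 0, -3, 1); ‖c_1‖ = 3.3166, so e_1 = (0.3015, 0.0000, -0.9045, 0.3015).
e_1·c_2 = 0.3015·(-2) + 0.0000·(-2) + (-0.9045)·1 + 0.3015·(-3) = -2.4121.
u_2 = c_2 + 2.4121·e_1 = (-1.2727, -2.0000, -1.1818, -2.2727).
‖u_2‖ = 3.4902, so e_2 = (-0.3647, -0.5730, -0.3386, -0.6512).
Qᵀb = (0.9045, 0.9116).
Back-substitute: x_2 = 0.9116/3.4902 = 0.2612.
x_1 = (0.9045 + 2.4121·0.2612)/3.3166 = 0.4627.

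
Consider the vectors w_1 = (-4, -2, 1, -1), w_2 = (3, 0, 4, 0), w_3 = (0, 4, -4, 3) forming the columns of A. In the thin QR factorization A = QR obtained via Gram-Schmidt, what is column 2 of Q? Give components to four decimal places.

w_1 = (-4, -2, 1, -1); ‖w_1‖ = 4.6904, so e_1 = (-0.8528, -0.4264, 0.2132, -0.2132).
e_1·w_2 = (-0.8528)·3 + (-0.4264)·0 + 0.2132·4 + (-0.2132)·0 = -1.7056.
u_2 = w_2 + 1.7056·e_1 = (1.5455, -0.7273, 4.3636, -0.3636).
‖u_2‖ = 4.7001, so e_2 = (0.3288, -0.1547, 0.9284, -0.0774).

e_2 = (0.3288, -0.1547, 0.9284, -0.0774)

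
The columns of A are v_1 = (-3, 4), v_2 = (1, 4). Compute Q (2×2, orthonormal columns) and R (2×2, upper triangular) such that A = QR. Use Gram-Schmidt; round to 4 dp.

v_1 = (-3, 4); ‖v_1‖ = 5.0000, so q_1 = (-0.6000, 0.8000).
q_1·v_2 = (-0.6000)·1 + 0.8000·4 = 2.6000.
u_2 = v_2 − 2.6000·q_1 = (2.5600, 1.9200).
‖u_2‖ = 3.2000, so q_2 = (0.8000, 0.6000).

Q = [[-0.6000, 0.8000], [0.8000, 0.6000]], R = [[5.0000, 2.6000], [0.0000, 3.2000]]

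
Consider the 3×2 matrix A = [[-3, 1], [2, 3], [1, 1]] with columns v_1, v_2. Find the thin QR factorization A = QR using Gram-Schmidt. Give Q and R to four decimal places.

Q = [[-0.8018, 0.5915], [0.5345, 0.7735], [0.2673, 0.2275]], R = [[3.7417, 1.0690], [0.0000, 3.1396]]

v_1 = (-3, 2, 1); ‖v_1‖ = 3.7417, so q_1 = (-0.8018, 0.5345, 0.2673).
q_1·v_2 = (-0.8018)·1 + 0.5345·3 + 0.2673·1 = 1.0690.
u_2 = v_2 − 1.0690·q_1 = (1.8571, 2.4286, 0.7143).
‖u_2‖ = 3.1396, so q_2 = (0.5915, 0.7735, 0.2275).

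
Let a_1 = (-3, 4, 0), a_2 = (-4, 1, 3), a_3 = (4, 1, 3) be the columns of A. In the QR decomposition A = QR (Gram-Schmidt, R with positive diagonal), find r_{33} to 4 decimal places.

r_{33} = 4.8364

a_1 = (-3, 4, 0); ‖a_1‖ = 5.0000, so e_1 = (-0.6000, 0.8000, 0.0000).
e_1·a_2 = (-0.6000)·(-4) + 0.8000·1 + 0.0000·3 = 3.2000.
u_2 = a_2 − 3.2000·e_1 = (-2.0800, -1.5600, 3.0000).
‖u_2‖ = 3.9699, so e_2 = (-0.5239, -0.3930, 0.7557).
e_1·a_3 = (-0.6000)·4 + 0.8000·1 + 0.0000·3 = -1.6000; e_2·a_3 = (-0.5239)·4 + (-0.3930)·1 + 0.7557·3 = -0.2217.
u_3 = a_3 + 1.6000·e_1 + 0.2217·e_2 = (2.9239, 2.1929, 3.1675).
r_{33} = ‖u_3‖ = 4.8364.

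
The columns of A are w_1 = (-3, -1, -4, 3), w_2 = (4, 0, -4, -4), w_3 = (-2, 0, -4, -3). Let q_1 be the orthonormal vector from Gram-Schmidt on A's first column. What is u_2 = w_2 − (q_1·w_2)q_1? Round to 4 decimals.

u_2 = (3.3143, -0.2286, -4.9143, -3.3143)

q_1 = w_1/‖w_1‖ = (-3, -1, -4, 3)/5.9161 = (-0.5071, -0.1690, -0.6761, 0.5071).
r_{12} = q_1·w_2 = -1.3522.
u_2 = w_2 + 1.3522·q_1 = (3.3143, -0.2286, -4.9143, -3.3143).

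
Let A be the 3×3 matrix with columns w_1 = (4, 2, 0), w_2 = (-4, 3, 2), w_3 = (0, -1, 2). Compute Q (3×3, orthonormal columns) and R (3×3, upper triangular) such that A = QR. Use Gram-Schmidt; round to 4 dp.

w_1 = (4, 2, 0); ‖w_1‖ = 4.4721, so q_1 = (0.8944, 0.4472, 0.0000).
q_1·w_2 = 0.8944·(-4) + 0.4472·3 + 0.0000·2 = -2.2361.
u_2 = w_2 + 2.2361·q_1 = (-2.0000, 4.0000, 2.0000).
‖u_2‖ = 4.8990, so q_2 = (-0.4082, 0.8165, 0.4082).
q_1·w_3 = 0.8944·0 + 0.4472·(-1) + 0.0000·2 = -0.4472; q_2·w_3 = (-0.4082)·0 + 0.8165·(-1) + 0.4082·2 = 0.0000.
u_3 = w_3 + 0.4472·q_1 + 0.0000·q_2 = (0.4000, -0.8000, 2.0000).
‖u_3‖ = 2.1909, so q_3 = (0.1826, -0.3651, 0.9129).

Q = [[0.8944, -0.4082, 0.1826], [0.4472, 0.8165, -0.3651], [0.0000, 0.4082, 0.9129]], R = [[4.4721, -2.2361, -0.4472], [0.0000, 4.8990, 0.0000], [0.0000, 0.0000, 2.1909]]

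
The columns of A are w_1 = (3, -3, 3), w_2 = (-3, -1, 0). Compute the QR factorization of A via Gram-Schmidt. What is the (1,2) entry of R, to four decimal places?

q_1 = w_1/‖w_1‖ = (3, -3, 3)/5.1962 = (0.5774, -0.5774, 0.5774).
r_{12} = q_1·w_2 = -1.1547.

r_{12} = -1.1547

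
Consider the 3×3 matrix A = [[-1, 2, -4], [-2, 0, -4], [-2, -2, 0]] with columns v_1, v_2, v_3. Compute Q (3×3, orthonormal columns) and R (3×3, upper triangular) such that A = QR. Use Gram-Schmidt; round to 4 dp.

Q = [[-0.3333, 0.8085, 0.4851], [-0.6667, 0.1617, -0.7276], [-0.6667, -0.5659, 0.4851]], R = [[3.0000, 0.6667, 4.0000], [0.0000, 2.7487, -3.8806], [0.0000, 0.0000, 0.9701]]

q_1 = v_1/‖v_1‖ = (-1, -2, -2)/3.0000 = (-0.3333, -0.6667, -0.6667).
r_{12} = q_1·v_2 = 0.6667.
u_2 = v_2 − 0.6667·q_1 = (2.2222, 0.4444, -1.5556).
‖u_2‖ = 2.7487, so q_2 = (0.8085, 0.1617, -0.5659).
r_{13} = q_1·v_3 = 4.0000; r_{23} = q_2·v_3 = -3.8806.
u_3 = v_3 − 4.0000·q_1 + 3.8806·q_2 = (0.4706, -0.7059, 0.4706).
‖u_3‖ = 0.9701, so q_3 = (0.4851, -0.7276, 0.4851).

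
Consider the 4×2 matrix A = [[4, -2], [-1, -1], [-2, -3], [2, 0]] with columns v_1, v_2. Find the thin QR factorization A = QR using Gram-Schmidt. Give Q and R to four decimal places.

e_1 = v_1/‖v_1‖ = (4, -1, -2, 2)/5.0000 = (0.8000, -0.2000, -0.4000, 0.4000).
r_{12} = e_1·v_2 = -0.2000.
u_2 = v_2 + 0.2000·e_1 = (-1.8400, -1.0400, -3.0800, 0.0800).
‖u_2‖ = 3.7363, so e_2 = (-0.4925, -0.2783, -0.8243, 0.0214).

Q = [[0.8000, -0.4925], [-0.2000, -0.2783], [-0.4000, -0.8243], [0.4000, 0.0214]], R = [[5.0000, -0.2000], [0.0000, 3.7363]]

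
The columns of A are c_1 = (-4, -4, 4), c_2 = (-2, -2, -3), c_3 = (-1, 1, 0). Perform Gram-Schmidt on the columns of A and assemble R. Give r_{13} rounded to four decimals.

c_1 = (-4, -4, 4); ‖c_1‖ = 6.9282, so e_1 = (-0.5774, -0.5774, 0.5774).
r_{13} = e_1·c_3 = 0.0000.

r_{13} = 0.0000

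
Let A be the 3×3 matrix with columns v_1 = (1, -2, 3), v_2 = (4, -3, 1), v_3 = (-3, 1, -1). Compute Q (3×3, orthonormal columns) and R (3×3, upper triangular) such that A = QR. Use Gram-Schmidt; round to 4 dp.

Q = [[0.2673, 0.8230, -0.5013], [-0.5345, -0.3062, -0.7877], [0.8018, -0.4785, -0.3581]], R = [[3.7417, 3.4744, -2.1381], [0.0000, 3.7321, -2.2967], [0.0000, 0.0000, 1.0742]]

v_1 = (1, -2, 3); ‖v_1‖ = 3.7417, so e_1 = (0.2673, -0.5345, 0.8018).
e_1·v_2 = 0.2673·4 + (-0.5345)·(-3) + 0.8018·1 = 3.4744.
u_2 = v_2 − 3.4744·e_1 = (3.0714, -1.1429, -1.7857).
‖u_2‖ = 3.7321, so e_2 = (0.8230, -0.3062, -0.4785).
e_1·v_3 = 0.2673·(-3) + (-0.5345)·1 + 0.8018·(-1) = -2.1381; e_2·v_3 = 0.8230·(-3) + (-0.3062)·1 + (-0.4785)·(-1) = -2.2967.
u_3 = v_3 + 2.1381·e_1 + 2.2967·e_2 = (-0.5385, -0.8462, -0.3846).
‖u_3‖ = 1.0742, so e_3 = (-0.5013, -0.7877, -0.3581).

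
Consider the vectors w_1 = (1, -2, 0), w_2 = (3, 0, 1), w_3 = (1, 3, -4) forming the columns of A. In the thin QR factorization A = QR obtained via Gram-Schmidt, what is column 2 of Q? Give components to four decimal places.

q_1 = w_1/‖w_1‖ = (1, -2, 0)/2.2361 = (0.4472, -0.8944, 0.0000).
r_{12} = q_1·w_2 = 1.3416.
u_2 = w_2 − 1.3416·q_1 = (2.4000, 1.2000, 1.0000).
‖u_2‖ = 2.8636, so q_2 = (0.8381, 0.4191, 0.3492).

q_2 = (0.8381, 0.4191, 0.3492)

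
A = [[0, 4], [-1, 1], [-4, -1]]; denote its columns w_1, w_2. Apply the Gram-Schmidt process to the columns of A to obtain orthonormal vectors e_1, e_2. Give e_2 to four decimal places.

e_2 = (0.9570, 0.2815, -0.0704)

w_1 = (0, -1, -4); ‖w_1‖ = 4.1231, so e_1 = (0.0000, -0.2425, -0.9701).
e_1·w_2 = 0.0000·4 + (-0.2425)·1 + (-0.9701)·(-1) = 0.7276.
u_2 = w_2 − 0.7276·e_1 = (4.0000, 1.1765, -0.2941).
‖u_2‖ = 4.1798, so e_2 = (0.9570, 0.2815, -0.0704).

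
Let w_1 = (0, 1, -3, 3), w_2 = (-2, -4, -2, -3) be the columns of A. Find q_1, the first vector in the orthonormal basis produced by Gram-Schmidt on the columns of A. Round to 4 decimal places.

q_1 = (0.0000, 0.2294, -0.6882, 0.6882)

w_1 = (0, 1, -3, 3); ‖w_1‖ = 4.3589, so q_1 = (0.0000, 0.2294, -0.6882, 0.6882).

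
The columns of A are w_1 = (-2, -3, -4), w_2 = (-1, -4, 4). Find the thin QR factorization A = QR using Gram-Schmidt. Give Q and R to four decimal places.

w_1 = (-2, -3, -4); ‖w_1‖ = 5.3852, so q_1 = (-0.3714, -0.5571, -0.7428).
q_1·w_2 = (-0.3714)·(-1) + (-0.5571)·(-4) + (-0.7428)·4 = -0.3714.
u_2 = w_2 + 0.3714·q_1 = (-1.1379, -4.2069, 3.7241).
‖u_2‖ = 5.7325, so q_2 = (-0.1985, -0.7339, 0.6496).

Q = [[-0.3714, -0.1985], [-0.5571, -0.7339], [-0.7428, 0.6496]], R = [[5.3852, -0.3714], [0.0000, 5.7325]]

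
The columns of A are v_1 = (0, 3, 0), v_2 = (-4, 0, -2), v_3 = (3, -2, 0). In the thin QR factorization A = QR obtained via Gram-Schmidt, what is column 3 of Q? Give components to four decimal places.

e_3 = (0.4472, 0.0000, -0.8944)

v_1 = (0, 3, 0); ‖v_1‖ = 3.0000, so e_1 = (0.0000, 1.0000, 0.0000).
e_1·v_2 = 0.0000·(-4) + 1.0000·0 + 0.0000·(-2) = 0.0000.
u_2 = v_2 + 0.0000·e_1 = (-4.0000, 0.0000, -2.0000).
‖u_2‖ = 4.4721, so e_2 = (-0.8944, 0.0000, -0.4472).
e_1·v_3 = 0.0000·3 + 1.0000·(-2) + 0.0000·0 = -2.0000; e_2·v_3 = (-0.8944)·3 + 0.0000·(-2) + (-0.4472)·0 = -2.6833.
u_3 = v_3 + 2.0000·e_1 + 2.6833·e_2 = (0.6000, 0.0000, -1.2000).
‖u_3‖ = 1.3416, so e_3 = (0.4472, 0.0000, -0.8944).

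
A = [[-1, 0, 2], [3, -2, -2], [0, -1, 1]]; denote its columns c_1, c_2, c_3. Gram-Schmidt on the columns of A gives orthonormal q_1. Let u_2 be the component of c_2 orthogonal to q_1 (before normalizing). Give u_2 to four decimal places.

c_1 = (-1, 3, 0); ‖c_1‖ = 3.1623, so q_1 = (-0.3162, 0.9487, 0.0000).
q_1·c_2 = (-0.3162)·0 + 0.9487·(-2) + 0.0000·(-1) = -1.8974.
u_2 = c_2 + 1.8974·q_1 = (-0.6000, -0.2000, -1.0000).

u_2 = (-0.6000, -0.2000, -1.0000)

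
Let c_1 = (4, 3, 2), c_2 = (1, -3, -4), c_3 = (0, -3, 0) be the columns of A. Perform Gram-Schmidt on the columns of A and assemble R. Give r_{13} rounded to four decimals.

r_{13} = -1.6713

e_1 = c_1/‖c_1‖ = (4, 3, 2)/5.3852 = (0.7428, 0.5571, 0.3714).
r_{13} = e_1·c_3 = -1.6713.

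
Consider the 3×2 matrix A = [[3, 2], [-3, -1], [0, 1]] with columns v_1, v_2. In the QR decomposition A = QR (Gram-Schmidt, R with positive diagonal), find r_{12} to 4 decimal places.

v_1 = (3, -3, 0); ‖v_1‖ = 4.2426, so q_1 = (0.7071, -0.7071, 0.0000).
r_{12} = q_1·v_2 = 2.1213.

r_{12} = 2.1213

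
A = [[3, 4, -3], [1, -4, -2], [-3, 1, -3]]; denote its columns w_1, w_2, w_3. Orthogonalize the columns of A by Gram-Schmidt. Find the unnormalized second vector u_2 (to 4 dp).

q_1 = w_1/‖w_1‖ = (3, 1, -3)/4.3589 = (0.6882, 0.2294, -0.6882).
r_{12} = q_1·w_2 = 1.1471.
u_2 = w_2 − 1.1471·q_1 = (3.2105, -4.2632, 1.7895).

u_2 = (3.2105, -4.2632, 1.7895)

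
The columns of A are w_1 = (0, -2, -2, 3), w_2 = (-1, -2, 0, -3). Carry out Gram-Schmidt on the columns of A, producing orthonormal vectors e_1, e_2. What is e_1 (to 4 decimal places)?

e_1 = (0.0000, -0.4851, -0.4851, 0.7276)

w_1 = (0, -2, -2, 3); ‖w_1‖ = 4.1231, so e_1 = (0.0000, -0.4851, -0.4851, 0.7276).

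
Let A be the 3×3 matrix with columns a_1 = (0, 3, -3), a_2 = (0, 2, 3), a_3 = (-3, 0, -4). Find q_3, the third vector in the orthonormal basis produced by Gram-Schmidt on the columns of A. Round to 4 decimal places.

q_3 = (-1.0000, 0.0000, 0.0000)

a_1 = (0, 3, -3); ‖a_1‖ = 4.2426, so q_1 = (0.0000, 0.7071, -0.7071).
q_1·a_2 = 0.0000·0 + 0.7071·2 + (-0.7071)·3 = -0.7071.
u_2 = a_2 + 0.7071·q_1 = (0.0000, 2.5000, 2.5000).
‖u_2‖ = 3.5355, so q_2 = (0.0000, 0.7071, 0.7071).
q_1·a_3 = 0.0000·(-3) + 0.7071·0 + (-0.7071)·(-4) = 2.8284; q_2·a_3 = 0.0000·(-3) + 0.7071·0 + 0.7071·(-4) = -2.8284.
u_3 = a_3 − 2.8284·q_1 + 2.8284·q_2 = (-3.0000, 0.0000, 0.0000).
‖u_3‖ = 3.0000, so q_3 = (-1.0000, 0.0000, 0.0000).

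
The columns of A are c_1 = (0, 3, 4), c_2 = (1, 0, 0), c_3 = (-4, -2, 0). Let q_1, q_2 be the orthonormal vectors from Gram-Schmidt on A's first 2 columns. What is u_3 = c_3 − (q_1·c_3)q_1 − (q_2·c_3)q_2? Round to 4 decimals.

c_1 = (0, 3, 4); ‖c_1‖ = 5.0000, so q_1 = (0.0000, 0.6000, 0.8000).
q_1·c_2 = 0.0000·1 + 0.6000·0 + 0.8000·0 = 0.0000.
u_2 = c_2 + 0.0000·q_1 = (1.0000, 0.0000, 0.0000).
‖u_2‖ = 1.0000, so q_2 = (1.0000, 0.0000, 0.0000).
q_1·c_3 = 0.0000·(-4) + 0.6000·(-2) + 0.8000·0 = -1.2000; q_2·c_3 = 1.0000·(-4) + 0.0000·(-2) + 0.0000·0 = -4.0000.
u_3 = c_3 + 1.2000·q_1 + 4.0000·q_2 = (0.0000, -1.2800, 0.9600).

u_3 = (0.0000, -1.2800, 0.9600)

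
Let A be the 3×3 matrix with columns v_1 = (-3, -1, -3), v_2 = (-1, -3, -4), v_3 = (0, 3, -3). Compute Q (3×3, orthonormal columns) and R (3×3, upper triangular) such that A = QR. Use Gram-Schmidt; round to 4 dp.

v_1 = (-3, -1, -3); ‖v_1‖ = 4.3589, so e_1 = (-0.6882, -0.2294, -0.6882).
e_1·v_2 = (-0.6882)·(-1) + (-0.2294)·(-3) + (-0.6882)·(-4) = 4.1295.
u_2 = v_2 − 4.1295·e_1 = (1.8421, -2.0526, -1.1579).
‖u_2‖ = 2.9912, so e_2 = (0.6158, -0.6862, -0.3871).
e_1·v_3 = (-0.6882)·0 + (-0.2294)·3 + (-0.6882)·(-3) = 1.3765; e_2·v_3 = 0.6158·0 + (-0.6862)·3 + (-0.3871)·(-3) = -0.8974.
u_3 = v_3 − 1.3765·e_1 + 0.8974·e_2 = (1.5000, 2.7000, -2.4000).
‖u_3‖ = 3.9115, so e_3 = (0.3835, 0.6903, -0.6136).

Q = [[-0.6882, 0.6158, 0.3835], [-0.2294, -0.6862, 0.6903], [-0.6882, -0.3871, -0.6136]], R = [[4.3589, 4.1295, 1.3765], [0.0000, 2.9912, -0.8974], [0.0000, 0.0000, 3.9115]]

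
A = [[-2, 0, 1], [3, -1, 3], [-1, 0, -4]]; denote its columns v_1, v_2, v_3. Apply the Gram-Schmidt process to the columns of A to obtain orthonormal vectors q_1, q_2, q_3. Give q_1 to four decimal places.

q_1 = (-0.5345, 0.8018, -0.2673)

q_1 = v_1/‖v_1‖ = (-2, 3, -1)/3.7417 = (-0.5345, 0.8018, -0.2673).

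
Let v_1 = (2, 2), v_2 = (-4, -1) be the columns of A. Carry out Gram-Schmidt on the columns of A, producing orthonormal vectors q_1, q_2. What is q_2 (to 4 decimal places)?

q_2 = (-0.7071, 0.7071)

q_1 = v_1/‖v_1‖ = (2, 2)/2.8284 = (0.7071, 0.7071).
r_{12} = q_1·v_2 = -3.5355.
u_2 = v_2 + 3.5355·q_1 = (-1.5000, 1.5000).
‖u_2‖ = 2.1213, so q_2 = (-0.7071, 0.7071).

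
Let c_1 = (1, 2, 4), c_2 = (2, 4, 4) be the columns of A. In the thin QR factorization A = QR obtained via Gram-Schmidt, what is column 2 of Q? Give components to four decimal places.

c_1 = (1, 2, 4); ‖c_1‖ = 4.5826, so q_1 = (0.2182, 0.4364, 0.8729).
q_1·c_2 = 0.2182·2 + 0.4364·4 + 0.8729·4 = 5.6737.
u_2 = c_2 − 5.6737·q_1 = (0.7619, 1.5238, -0.9524).
‖u_2‖ = 1.9518, so q_2 = (0.3904, 0.7807, -0.4880).

q_2 = (0.3904, 0.7807, -0.4880)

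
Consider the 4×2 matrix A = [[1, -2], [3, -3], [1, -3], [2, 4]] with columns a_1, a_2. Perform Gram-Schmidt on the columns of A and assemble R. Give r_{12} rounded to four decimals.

r_{12} = -1.5492

a_1 = (1, 3, 1, 2); ‖a_1‖ = 3.8730, so q_1 = (0.2582, 0.7746, 0.2582, 0.5164).
r_{12} = q_1·a_2 = -1.5492.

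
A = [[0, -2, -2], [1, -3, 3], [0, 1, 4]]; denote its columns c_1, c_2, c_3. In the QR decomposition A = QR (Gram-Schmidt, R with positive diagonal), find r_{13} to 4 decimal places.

c_1 = (0, 1, 0); ‖c_1‖ = 1.0000, so e_1 = (0.0000, 1.0000, 0.0000).
r_{13} = e_1·c_3 = 3.0000.

r_{13} = 3.0000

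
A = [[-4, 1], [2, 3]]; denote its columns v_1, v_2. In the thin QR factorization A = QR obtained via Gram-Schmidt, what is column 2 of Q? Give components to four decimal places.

v_1 = (-4, 2); ‖v_1‖ = 4.4721, so e_1 = (-0.8944, 0.4472).
e_1·v_2 = (-0.8944)·1 + 0.4472·3 = 0.4472.
u_2 = v_2 − 0.4472·e_1 = (1.4000, 2.8000).
‖u_2‖ = 3.1305, so e_2 = (0.4472, 0.8944).

e_2 = (0.4472, 0.8944)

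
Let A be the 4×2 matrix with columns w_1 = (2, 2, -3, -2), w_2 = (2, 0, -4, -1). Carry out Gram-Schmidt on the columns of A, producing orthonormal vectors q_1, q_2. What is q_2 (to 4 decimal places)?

q_2 = (0.1210, -0.7263, -0.6052, 0.3026)

q_1 = w_1/‖w_1‖ = (2, 2, -3, -2)/4.5826 = (0.4364, 0.4364, -0.6547, -0.4364).
r_{12} = q_1·w_2 = 3.9279.
u_2 = w_2 − 3.9279·q_1 = (0.2857, -1.7143, -1.4286, 0.7143).
‖u_2‖ = 2.3604, so q_2 = (0.1210, -0.7263, -0.6052, 0.3026).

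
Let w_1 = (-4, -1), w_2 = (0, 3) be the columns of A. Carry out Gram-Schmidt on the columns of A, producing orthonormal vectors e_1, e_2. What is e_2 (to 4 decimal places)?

e_2 = (-0.2425, 0.9701)

w_1 = (-4, -1); ‖w_1‖ = 4.1231, so e_1 = (-0.9701, -0.2425).
e_1·w_2 = (-0.9701)·0 + (-0.2425)·3 = -0.7276.
u_2 = w_2 + 0.7276·e_1 = (-0.7059, 2.8235).
‖u_2‖ = 2.9104, so e_2 = (-0.2425, 0.9701).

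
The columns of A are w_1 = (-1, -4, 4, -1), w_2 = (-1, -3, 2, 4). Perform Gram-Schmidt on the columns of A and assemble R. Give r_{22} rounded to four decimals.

r_{22} = 4.6368

w_1 = (-1, -4, 4, -1); ‖w_1‖ = 5.8310, so q_1 = (-0.1715, -0.6860, 0.6860, -0.1715).
q_1·w_2 = (-0.1715)·(-1) + (-0.6860)·(-3) + 0.6860·2 + (-0.1715)·4 = 2.9155.
u_2 = w_2 − 2.9155·q_1 = (-0.5000, -1.0000, 0.0000, 4.5000).
r_{22} = ‖u_2‖ = 4.6368.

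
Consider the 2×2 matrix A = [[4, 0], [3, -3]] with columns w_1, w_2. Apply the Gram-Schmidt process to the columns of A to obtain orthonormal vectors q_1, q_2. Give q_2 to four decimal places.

w_1 = (4, 3); ‖w_1‖ = 5.0000, so q_1 = (0.8000, 0.6000).
q_1·w_2 = 0.8000·0 + 0.6000·(-3) = -1.8000.
u_2 = w_2 + 1.8000·q_1 = (1.4400, -1.9200).
‖u_2‖ = 2.4000, so q_2 = (0.6000, -0.8000).

q_2 = (0.6000, -0.8000)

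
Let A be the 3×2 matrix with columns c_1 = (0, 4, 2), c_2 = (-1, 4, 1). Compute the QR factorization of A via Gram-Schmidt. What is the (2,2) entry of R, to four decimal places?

c_1 = (0, 4, 2); ‖c_1‖ = 4.4721, so q_1 = (0.0000, 0.8944, 0.4472).
q_1·c_2 = 0.0000·(-1) + 0.8944·4 + 0.4472·1 = 4.0249.
u_2 = c_2 − 4.0249·q_1 = (-1.0000, 0.4000, -0.8000).
r_{22} = ‖u_2‖ = 1.3416.

r_{22} = 1.3416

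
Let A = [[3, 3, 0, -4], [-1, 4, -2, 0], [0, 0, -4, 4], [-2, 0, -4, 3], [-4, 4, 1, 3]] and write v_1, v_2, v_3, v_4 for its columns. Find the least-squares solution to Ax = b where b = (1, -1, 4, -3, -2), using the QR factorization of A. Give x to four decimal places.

v_1 = (3, -1, 0, -2, -4); ‖v_1‖ = 5.4772, so q_1 = (0.5477, -0.1826, 0.0000, -0.3651, -0.7303).
q_1·v_2 = 0.5477·3 + (-0.1826)·4 + 0.0000·0 + (-0.3651)·0 + (-0.7303)·4 = -2.0083.
u_2 = v_2 + 2.0083·q_1 = (4.1000, 3.6333, 0.0000, -0.7333, 2.5333).
‖u_2‖ = 6.0800, so q_2 = (0.6743, 0.5976, 0.0000, -0.1206, 0.4167).
q_1·v_3 = 0.5477·0 + (-0.1826)·(-2) + 0.0000·(-4) + (-0.3651)·(-4) + (-0.7303)·1 = 1.0954; q_2·v_3 = 0.6743·0 + 0.5976·(-2) + 0.0000·(-4) + (-0.1206)·(-4) + 0.4167·1 = -0.2961.
u_3 = v_3 − 1.0954·q_1 + 0.2961·q_2 = (-0.4004, -1.6231, -4.0000, -3.6357, 1.9234).
‖u_3‖ = 5.9760, so q_3 = (-0.0670, -0.2716, -0.6693, -0.6084, 0.3218).
q_1·v_4 = 0.5477·(-4) + (-0.1826)·0 + 0.0000·4 + (-0.3651)·3 + (-0.7303)·3 = -5.4772; q_2·v_4 = 0.6743·(-4) + 0.5976·0 + 0.0000·4 + (-0.1206)·3 + 0.4167·3 = -1.8092; q_3·v_4 = (-0.0670)·(-4) + (-0.2716)·0 + (-0.6693)·4 + (-0.6084)·3 + 0.3218·3 = -3.2690.
u_4 = v_4 + 5.4772·q_1 + 1.8092·q_2 + 3.2690·q_3 = (0.0010, -0.8067, 1.8119, -1.2070, 0.8060).
‖u_4‖ = 2.4577, so q_4 = (0.0004, -0.3282, 0.7372, -0.4911, 0.3279).
Qᵀb = (3.2863, -0.3947, -1.2913, 4.0951).
Back-substitute: x_4 = 4.0951/2.4577 = 1.6662.
x_3 = (-1.2913 + 3.2690·1.6662)/5.9760 = 0.6954.
x_2 = (-0.3947 + 0.2961·0.6954 + 1.8092·1.6662)/6.0800 = 0.4648.
x_1 = (3.2863 + 2.0083·0.4648 − 1.0954·0.6954 + 5.4772·1.6662)/5.4772 = 2.2976.

x = (2.2976, 0.4648, 0.6954, 1.6662)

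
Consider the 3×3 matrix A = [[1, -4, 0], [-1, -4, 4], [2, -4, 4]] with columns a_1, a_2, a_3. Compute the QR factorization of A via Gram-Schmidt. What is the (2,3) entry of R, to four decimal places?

e_1 = a_1/‖a_1‖ = (1, -1, 2)/2.4495 = (0.4082, -0.4082, 0.8165).
r_{12} = e_1·a_2 = -3.2660.
u_2 = a_2 + 3.2660·e_1 = (-2.6667, -5.3333, -1.3333).
‖u_2‖ = 6.1101, so e_2 = (-0.4364, -0.8729, -0.2182).
r_{23} = e_2·a_3 = -4.3644.

r_{23} = -4.3644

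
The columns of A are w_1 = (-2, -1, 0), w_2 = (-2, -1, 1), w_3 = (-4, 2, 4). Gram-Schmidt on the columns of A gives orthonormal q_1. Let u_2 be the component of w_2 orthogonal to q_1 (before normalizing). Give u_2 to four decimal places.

u_2 = (0.0000, 0.0000, 1.0000)

q_1 = w_1/‖w_1‖ = (-2, -1, 0)/2.2361 = (-0.8944, -0.4472, 0.0000).
r_{12} = q_1·w_2 = 2.2361.
u_2 = w_2 − 2.2361·q_1 = (0.0000, 0.0000, 1.0000).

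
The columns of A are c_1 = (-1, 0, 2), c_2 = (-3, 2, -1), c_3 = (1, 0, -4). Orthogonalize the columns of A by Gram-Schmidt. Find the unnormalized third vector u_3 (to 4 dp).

u_3 = (-0.2319, -0.4058, -0.1159)

c_1 = (-1, 0, 2); ‖c_1‖ = 2.2361, so q_1 = (-0.4472, 0.0000, 0.8944).
q_1·c_2 = (-0.4472)·(-3) + 0.0000·2 + 0.8944·(-1) = 0.4472.
u_2 = c_2 − 0.4472·q_1 = (-2.8000, 2.0000, -1.4000).
‖u_2‖ = 3.7148, so q_2 = (-0.7537, 0.5384, -0.3769).
q_1·c_3 = (-0.4472)·1 + 0.0000·0 + 0.8944·(-4) = -4.0249; q_2·c_3 = (-0.7537)·1 + 0.5384·0 + (-0.3769)·(-4) = 0.7537.
u_3 = c_3 + 4.0249·q_1 − 0.7537·q_2 = (-0.2319, -0.4058, -0.1159).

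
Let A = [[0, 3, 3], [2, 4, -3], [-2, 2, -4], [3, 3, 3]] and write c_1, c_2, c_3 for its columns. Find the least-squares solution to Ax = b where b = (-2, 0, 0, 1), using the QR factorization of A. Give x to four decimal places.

x = (0.5215, -0.2687, -0.2157)

c_1 = (0, 2, -2, 3); ‖c_1‖ = 4.1231, so e_1 = (0.0000, 0.4851, -0.4851, 0.7276).
e_1·c_2 = 0.0000·3 + 0.4851·4 + (-0.4851)·2 + 0.7276·3 = 3.1530.
u_2 = c_2 − 3.1530·e_1 = (3.0000, 2.4706, 3.5294, 0.7059).
‖u_2‖ = 5.2971, so e_2 = (0.5664, 0.4664, 0.6663, 0.1333).
e_1·c_3 = 0.0000·3 + 0.4851·(-3) + (-0.4851)·(-4) + 0.7276·3 = 2.6679; e_2·c_3 = 0.5664·3 + 0.4664·(-3) + 0.6663·(-4) + 0.1333·3 = -1.9656.
u_3 = c_3 − 2.6679·e_1 + 1.9656·e_2 = (4.1132, -3.3774, -1.3962, 1.3208).
‖u_3‖ = 5.6585, so e_3 = (0.7269, -0.5969, -0.2467, 0.2334).
Qᵀb = (0.7276, -0.9994, -1.2204).
Back-substitute: x_3 = -1.2204/5.6585 = -0.2157.
x_2 = (-0.9994 + 1.9656·(-0.2157))/5.2971 = -0.2687.
x_1 = (0.7276 − 3.1530·(-0.2687) − 2.6679·(-0.2157))/4.1231 = 0.5215.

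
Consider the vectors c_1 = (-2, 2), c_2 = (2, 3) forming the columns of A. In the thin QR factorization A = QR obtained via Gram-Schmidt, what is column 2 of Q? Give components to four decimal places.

e_1 = c_1/‖c_1‖ = (-2, 2)/2.8284 = (-0.7071, 0.7071).
r_{12} = e_1·c_2 = 0.7071.
u_2 = c_2 − 0.7071·e_1 = (2.5000, 2.5000).
‖u_2‖ = 3.5355, so e_2 = (0.7071, 0.7071).

e_2 = (0.7071, 0.7071)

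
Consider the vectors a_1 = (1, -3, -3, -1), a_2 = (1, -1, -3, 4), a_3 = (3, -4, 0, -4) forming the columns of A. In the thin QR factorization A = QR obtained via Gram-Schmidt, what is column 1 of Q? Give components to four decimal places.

a_1 = (1, -3, -3, -1); ‖a_1‖ = 4.4721, so e_1 = (0.2236, -0.6708, -0.6708, -0.2236).

e_1 = (0.2236, -0.6708, -0.6708, -0.2236)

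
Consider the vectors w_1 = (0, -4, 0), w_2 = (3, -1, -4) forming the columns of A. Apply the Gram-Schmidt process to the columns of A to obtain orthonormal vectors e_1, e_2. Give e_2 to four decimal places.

e_2 = (0.6000, 0.0000, -0.8000)

w_1 = (0, -4, 0); ‖w_1‖ = 4.0000, so e_1 = (0.0000, -1.0000, 0.0000).
e_1·w_2 = 0.0000·3 + (-1.0000)·(-1) + 0.0000·(-4) = 1.0000.
u_2 = w_2 − 1.0000·e_1 = (3.0000, 0.0000, -4.0000).
‖u_2‖ = 5.0000, so e_2 = (0.6000, 0.0000, -0.8000).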